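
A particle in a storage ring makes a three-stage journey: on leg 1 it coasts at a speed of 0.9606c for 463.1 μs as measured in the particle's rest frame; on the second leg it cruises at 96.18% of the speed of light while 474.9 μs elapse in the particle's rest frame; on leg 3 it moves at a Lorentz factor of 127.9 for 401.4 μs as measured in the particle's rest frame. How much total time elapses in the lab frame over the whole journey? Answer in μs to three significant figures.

Leg 1: γ = 1/√(1 − 0.9606²) = 1/√0.07725 = 3.598; Δt_1 = 3.598 × 463.1 = 1666 μs.
Leg 2: β = 0.9618; γ = 1/√(1 − 0.9618²) = 1/√0.07494 = 3.653; Δt_2 = 3.653 × 474.9 = 1735 μs.
Leg 3: γ = 127.9; Δt_3 = 127.9 × 401.4 = 5.134×10⁴ μs.
Total: 1666 + 1735 + 5.134×10⁴ μs.

Δt = 5.47×10⁴ μs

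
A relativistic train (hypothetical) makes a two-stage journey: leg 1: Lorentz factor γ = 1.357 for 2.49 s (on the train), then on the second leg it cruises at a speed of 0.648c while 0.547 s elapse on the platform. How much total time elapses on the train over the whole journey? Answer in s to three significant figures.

τ = 2.91 s

Leg 1: 2.49 s is already measured on the train.
Leg 2: γ = 1/√(1 − 0.648²) = 1/√0.5801 = 1.313; τ_2 = 0.547/1.313 = 0.4166 s.
Total: 2.490 + 0.4166 s.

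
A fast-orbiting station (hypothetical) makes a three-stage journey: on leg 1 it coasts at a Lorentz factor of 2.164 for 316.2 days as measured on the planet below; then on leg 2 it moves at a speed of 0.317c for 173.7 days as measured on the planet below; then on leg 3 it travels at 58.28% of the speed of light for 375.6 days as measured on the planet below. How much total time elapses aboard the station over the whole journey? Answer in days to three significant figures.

Leg 1: γ = 2.164; τ_1 = 316.2/2.164 = 146.1 days.
Leg 2: γ = 1/√(1 − 0.317²) = 1/√0.8995 = 1.054; τ_2 = 173.7/1.054 = 164.7 days.
Leg 3: β = 0.5828; γ = 1/√(1 − 0.5828²) = 1/√0.6603 = 1.231; τ_3 = 375.6/1.231 = 305.2 days.
Total: 146.1 + 164.7 + 305.2 days.

τ = 616 days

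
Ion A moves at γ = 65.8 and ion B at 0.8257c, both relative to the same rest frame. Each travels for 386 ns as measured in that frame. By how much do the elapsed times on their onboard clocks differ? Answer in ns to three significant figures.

|τ_A − τ_B| = 212 ns

A: γ = 65.8; τ_A = 386/65.80 = 5.866 ns.
B: γ = 1/√(1 − 0.8257²) = 1/√0.3182 = 1.773; τ_B = 386/1.773 = 217.7 ns.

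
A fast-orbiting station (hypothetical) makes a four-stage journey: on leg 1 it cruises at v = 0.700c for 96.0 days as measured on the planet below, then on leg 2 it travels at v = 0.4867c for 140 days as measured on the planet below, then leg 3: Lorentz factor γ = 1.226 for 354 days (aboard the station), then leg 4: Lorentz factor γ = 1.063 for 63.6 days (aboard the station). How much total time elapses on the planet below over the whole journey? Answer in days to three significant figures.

Leg 1: 96.0 days is already measured on the planet below.
Leg 2: 140 days is already measured on the planet below.
Leg 3: γ = 1.226; Δt_3 = 1.226 × 354 = 434.0 days.
Leg 4: γ = 1.063; Δt_4 = 1.063 × 63.6 = 67.61 days.
Total: 96.00 + 140.0 + 434.0 + 67.61 days.

Δt = 738 days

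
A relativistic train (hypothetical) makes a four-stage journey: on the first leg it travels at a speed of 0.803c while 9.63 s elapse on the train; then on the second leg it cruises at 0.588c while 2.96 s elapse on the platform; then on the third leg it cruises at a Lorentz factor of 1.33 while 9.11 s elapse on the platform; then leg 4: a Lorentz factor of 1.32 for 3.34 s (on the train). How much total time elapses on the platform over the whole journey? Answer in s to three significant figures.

Δt = 32.6 s

Leg 1: γ = 1/√(1 − 0.803²) = 1/√0.3552 = 1.678; Δt_1 = 1.678 × 9.63 = 16.16 s.
Leg 2: 2.96 s is already measured on the platform.
Leg 3: 9.11 s is already measured on the platform.
Leg 4: γ = 1.32; Δt_4 = 1.320 × 3.34 = 4.409 s.
Total: 16.16 + 2.960 + 9.110 + 4.409 s.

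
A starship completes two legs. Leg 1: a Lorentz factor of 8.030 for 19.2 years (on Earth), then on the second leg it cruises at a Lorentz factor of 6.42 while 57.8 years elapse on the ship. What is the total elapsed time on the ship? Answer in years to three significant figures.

τ = 60.2 years

Leg 1: γ = 8.030; τ_1 = 19.2/8.030 = 2.391 years.
Leg 2: 57.8 years is already measured on the ship.
Total: 2.391 + 57.80 years.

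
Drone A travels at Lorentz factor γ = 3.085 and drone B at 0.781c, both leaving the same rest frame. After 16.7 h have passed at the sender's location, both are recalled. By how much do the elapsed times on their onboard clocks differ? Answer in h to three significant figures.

A: γ = 3.085; τ_A = 16.7/3.085 = 5.413 h.
B: γ = 1/√(1 − 0.781²) = 1/√0.3900 = 1.601; τ_B = 16.7/1.601 = 10.43 h.

|τ_A − τ_B| = 5.02 h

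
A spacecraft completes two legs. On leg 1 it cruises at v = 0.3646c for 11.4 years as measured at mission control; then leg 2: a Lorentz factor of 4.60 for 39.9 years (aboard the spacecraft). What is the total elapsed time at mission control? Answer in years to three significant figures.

Δt = 195 years

Leg 1: 11.4 years is already measured at mission control.
Leg 2: γ = 4.60; Δt_2 = 4.600 × 39.9 = 183.5 years.
Total: 11.40 + 183.5 years.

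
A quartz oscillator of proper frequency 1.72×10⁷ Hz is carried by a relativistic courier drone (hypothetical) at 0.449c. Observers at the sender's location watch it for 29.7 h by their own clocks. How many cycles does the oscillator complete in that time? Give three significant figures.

γ = 1/√(1 − 0.449²) = 1/√0.7984 = 1.119
During 29.7 h of lab time, the oscillator's proper time advances by τ = Δt/γ = 29.7/1.119 = 26.54 h = 9.554×10⁴ s.
N = f × τ = 1.72×10⁷ × 9.554×10⁴ = 1.643×10¹².

N = 1.64×10¹²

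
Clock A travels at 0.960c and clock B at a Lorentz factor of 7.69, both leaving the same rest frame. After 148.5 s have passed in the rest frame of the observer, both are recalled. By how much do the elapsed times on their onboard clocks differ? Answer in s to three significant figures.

A: γ = 1/√(1 − 0.960²) = 25/7 ≈ 3.571; τ_A = 148.5/3.571 = 41.58 s.
B: γ = 7.69; τ_B = 148.5/7.690 = 19.31 s.

|τ_A − τ_B| = 22.3 s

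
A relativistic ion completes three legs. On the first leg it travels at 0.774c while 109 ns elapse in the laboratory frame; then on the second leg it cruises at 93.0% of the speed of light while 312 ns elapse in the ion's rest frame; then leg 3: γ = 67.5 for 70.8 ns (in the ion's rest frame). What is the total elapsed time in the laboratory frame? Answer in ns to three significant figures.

Δt = 5740 ns

Leg 1: 109 ns is already measured in the laboratory frame.
Leg 2: β = 0.930; γ = 1/√(1 − 0.930²) = 1/√0.1351 = 2.721; Δt_2 = 2.721 × 312 = 848.8 ns.
Leg 3: γ = 67.5; Δt_3 = 67.50 × 70.8 = 4779 ns.
Total: 109.0 + 848.8 + 4779 ns.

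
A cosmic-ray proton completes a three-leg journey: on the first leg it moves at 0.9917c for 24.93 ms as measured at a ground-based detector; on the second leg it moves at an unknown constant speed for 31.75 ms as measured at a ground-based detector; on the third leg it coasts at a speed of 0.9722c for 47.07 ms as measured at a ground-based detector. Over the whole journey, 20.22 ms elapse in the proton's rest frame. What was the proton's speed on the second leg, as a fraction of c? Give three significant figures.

β = 0.982

Leg 1: γ = 1/√(1 − 0.9917²) = 1/√0.01653 = 7.778; τ_1 = 24.93/7.778 = 3.205 ms.
Leg 2: speed unknown; τ_2 = 31.75/γ_2.
Leg 3: γ = 1/√(1 − 0.9722²) = 1/√0.05483 = 4.271; τ_3 = 47.07/4.271 = 11.02 ms.
Total proper time: 3.205 + τ_2 + 11.02 = 20.22, so τ_2 = 20.22 − 14.23 = 5.993 ms.
γ_2 = 31.75/5.993 = 5.298; β = √(1 − 1/γ²) = √0.9644.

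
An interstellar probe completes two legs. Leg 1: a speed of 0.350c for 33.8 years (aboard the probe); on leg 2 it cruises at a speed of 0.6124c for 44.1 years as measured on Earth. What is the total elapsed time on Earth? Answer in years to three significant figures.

Δt = 80.2 years

Leg 1: γ = 1/√(1 − 0.350²) = 1/√0.8775 = 1.068; Δt_1 = 1.068 × 33.8 = 36.08 years.
Leg 2: 44.1 years is already measured on Earth.
Total: 36.08 + 44.10 years.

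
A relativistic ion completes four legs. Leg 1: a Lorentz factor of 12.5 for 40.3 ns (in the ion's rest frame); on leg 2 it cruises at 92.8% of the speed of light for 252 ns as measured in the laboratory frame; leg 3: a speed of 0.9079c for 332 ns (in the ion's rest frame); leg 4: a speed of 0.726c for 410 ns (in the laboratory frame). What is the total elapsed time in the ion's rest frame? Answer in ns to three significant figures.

τ = 748 ns

Leg 1: 40.3 ns is already measured in the ion's rest frame.
Leg 2: β = 0.928; γ = 1/√(1 − 0.928²) = 1/√0.1388 = 2.684; τ_2 = 252/2.684 = 93.89 ns.
Leg 3: 332 ns is already measured in the ion's rest frame.
Leg 4: γ = 1/√(1 − 0.726²) = 1/√0.4729 = 1.454; τ_4 = 410/1.454 = 282.0 ns.
Total: 40.30 + 93.89 + 332.0 + 282.0 ns.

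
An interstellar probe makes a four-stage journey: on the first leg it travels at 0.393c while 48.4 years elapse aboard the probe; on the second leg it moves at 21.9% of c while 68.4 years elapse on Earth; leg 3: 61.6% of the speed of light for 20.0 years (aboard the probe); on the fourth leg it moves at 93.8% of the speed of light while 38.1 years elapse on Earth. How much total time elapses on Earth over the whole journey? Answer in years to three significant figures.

Δt = 185 years

Leg 1: γ = 1/√(1 − 0.393²) = 1/√0.8456 = 1.088; Δt_1 = 1.088 × 48.4 = 52.64 years.
Leg 2: 68.4 years is already measured on Earth.
Leg 3: β = 0.616; γ = 1/√(1 − 0.616²) = 1/√0.6205 = 1.269; Δt_3 = 1.269 × 20.0 = 25.39 years.
Leg 4: 38.1 years is already measured on Earth.
Total: 52.64 + 68.40 + 25.39 + 38.10 years.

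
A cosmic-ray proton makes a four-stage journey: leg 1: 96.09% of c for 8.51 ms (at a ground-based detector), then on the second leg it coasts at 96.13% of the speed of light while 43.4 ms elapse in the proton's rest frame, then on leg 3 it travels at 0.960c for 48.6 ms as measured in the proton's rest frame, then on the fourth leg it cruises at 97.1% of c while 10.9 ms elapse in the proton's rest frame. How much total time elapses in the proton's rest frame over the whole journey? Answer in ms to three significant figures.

τ = 105 ms

Leg 1: β = 0.9609; γ = 1/√(1 − 0.9609²) = 1/√0.07667 = 3.611; τ_1 = 8.51/3.611 = 2.356 ms.
Leg 2: 43.4 ms is already measured in the proton's rest frame.
Leg 3: 48.6 ms is already measured in the proton's rest frame.
Leg 4: 10.9 ms is already measured in the proton's rest frame.
Total: 2.356 + 43.40 + 48.60 + 10.90 ms.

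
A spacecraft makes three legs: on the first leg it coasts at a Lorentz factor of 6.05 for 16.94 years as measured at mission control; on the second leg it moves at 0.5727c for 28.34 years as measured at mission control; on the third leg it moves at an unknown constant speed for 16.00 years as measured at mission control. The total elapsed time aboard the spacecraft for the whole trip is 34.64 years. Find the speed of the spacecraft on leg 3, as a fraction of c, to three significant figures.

β = 0.843

Leg 1: γ = 6.05; τ_1 = 16.94/6.050 = 2.800 years.
Leg 2: γ = 1/√(1 − 0.5727²) = 1/√0.6720 = 1.220; τ_2 = 28.34/1.220 = 23.23 years.
Leg 3: speed unknown; τ_3 = 16.00/γ_3.
Total proper time: 2.800 + 23.23 + τ_3 = 34.64, so τ_3 = 34.64 − 26.03 = 8.608 years.
γ_3 = 16.00/8.608 = 1.859; β = √(1 − 1/γ²) = √0.7106.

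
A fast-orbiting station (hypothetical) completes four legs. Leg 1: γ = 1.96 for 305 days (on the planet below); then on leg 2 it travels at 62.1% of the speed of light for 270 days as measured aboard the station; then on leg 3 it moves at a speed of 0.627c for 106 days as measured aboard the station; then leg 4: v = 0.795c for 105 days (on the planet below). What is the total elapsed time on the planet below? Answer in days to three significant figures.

Leg 1: 305 days is already measured on the planet below.
Leg 2: β = 0.621; γ = 1/√(1 − 0.621²) = 1/√0.6144 = 1.276; Δt_2 = 1.276 × 270 = 344.5 days.
Leg 3: γ = 1/√(1 − 0.627²) = 1/√0.6069 = 1.284; Δt_3 = 1.284 × 106 = 136.1 days.
Leg 4: 105 days is already measured on the planet below.
Total: 305.0 + 344.5 + 136.1 + 105.0 days.

Δt = 891 days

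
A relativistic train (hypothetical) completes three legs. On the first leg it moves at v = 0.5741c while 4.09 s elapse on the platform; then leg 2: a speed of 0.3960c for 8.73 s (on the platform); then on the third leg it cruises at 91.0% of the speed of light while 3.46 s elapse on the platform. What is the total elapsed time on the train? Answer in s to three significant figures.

τ = 12.8 s

Leg 1: γ = 1/√(1 − 0.5741²) = 1/√0.6704 = 1.221; τ_1 = 4.09/1.221 = 3.349 s.
Leg 2: γ = 1/√(1 − 0.3960²) = 1/√0.8432 = 1.089; τ_2 = 8.73/1.089 = 8.016 s.
Leg 3: β = 0.910; γ = 1/√(1 − 0.910²) = 1/√0.1719 = 2.412; τ_3 = 3.46/2.412 = 1.435 s.
Total: 3.349 + 8.016 + 1.435 s.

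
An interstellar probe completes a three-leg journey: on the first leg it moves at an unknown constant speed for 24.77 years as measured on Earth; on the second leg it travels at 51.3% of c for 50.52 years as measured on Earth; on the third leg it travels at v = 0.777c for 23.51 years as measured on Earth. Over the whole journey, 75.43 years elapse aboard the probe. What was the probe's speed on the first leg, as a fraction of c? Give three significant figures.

Leg 1: speed unknown; τ_1 = 24.77/γ_1.
Leg 2: β = 0.513; γ = 1/√(1 − 0.513²) = 1/√0.7368 = 1.165; τ_2 = 50.52/1.165 = 43.37 years.
Leg 3: γ = 1/√(1 − 0.777²) = 1/√0.3963 = 1.589; τ_3 = 23.51/1.589 = 14.80 years.
Total proper time: τ_1 + 43.37 + 14.80 = 75.43, so τ_1 = 75.43 − 58.17 = 17.26 years.
γ_1 = 24.77/17.26 = 1.435; β = √(1 − 1/γ²) = √0.5142.

β = 0.717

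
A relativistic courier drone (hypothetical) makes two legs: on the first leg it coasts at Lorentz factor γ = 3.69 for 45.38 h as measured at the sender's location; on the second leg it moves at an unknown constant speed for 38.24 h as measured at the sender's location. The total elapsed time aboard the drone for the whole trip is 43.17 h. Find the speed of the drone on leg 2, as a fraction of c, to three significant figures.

Leg 1: γ = 3.69; τ_1 = 45.38/3.690 = 12.30 h.
Leg 2: speed unknown; τ_2 = 38.24/γ_2.
Total proper time: 12.30 + τ_2 = 43.17, so τ_2 = 43.17 − 12.30 = 30.87 h.
γ_2 = 38.24/30.87 = 1.239; β = √(1 − 1/γ²) = √0.3482.

β = 0.590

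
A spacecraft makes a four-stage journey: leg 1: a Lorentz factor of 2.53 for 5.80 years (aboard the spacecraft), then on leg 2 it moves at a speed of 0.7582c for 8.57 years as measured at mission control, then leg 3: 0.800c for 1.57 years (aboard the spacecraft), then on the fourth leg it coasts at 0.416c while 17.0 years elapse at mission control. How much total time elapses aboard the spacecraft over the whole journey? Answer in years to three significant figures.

τ = 28.4 years

Leg 1: 5.80 years is already measured aboard the spacecraft.
Leg 2: γ = 1/√(1 − 0.7582²) = 1/√0.4251 = 1.534; τ_2 = 8.57/1.534 = 5.588 years.
Leg 3: 1.57 years is already measured aboard the spacecraft.
Leg 4: γ = 1/√(1 − 0.416²) = 1/√0.8269 = 1.100; τ_4 = 17.0/1.100 = 15.46 years.
Total: 5.800 + 5.588 + 1.570 + 15.46 years.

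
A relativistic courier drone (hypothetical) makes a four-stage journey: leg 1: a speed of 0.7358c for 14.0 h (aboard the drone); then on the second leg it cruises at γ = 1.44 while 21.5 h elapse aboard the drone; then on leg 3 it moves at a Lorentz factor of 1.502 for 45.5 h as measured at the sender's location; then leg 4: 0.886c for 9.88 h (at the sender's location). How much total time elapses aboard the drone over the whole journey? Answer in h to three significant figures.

τ = 70.4 h

Leg 1: 14.0 h is already measured aboard the drone.
Leg 2: 21.5 h is already measured aboard the drone.
Leg 3: γ = 1.502; τ_3 = 45.5/1.502 = 30.29 h.
Leg 4: γ = 1/√(1 − 0.886²) = 1/√0.2150 = 2.157; τ_4 = 9.88/2.157 = 4.581 h.
Total: 14.00 + 21.50 + 30.29 + 4.581 h.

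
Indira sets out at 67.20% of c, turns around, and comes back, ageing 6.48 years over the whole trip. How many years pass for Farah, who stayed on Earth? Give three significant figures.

Δt = 8.75 years

β = 0.6720; γ = 1/√(1 − 0.6720²) = 1/√0.5484 = 1.350
Earth-frame duration is the dilated interval: Δt = γτ = 1.350 × 6.48 years.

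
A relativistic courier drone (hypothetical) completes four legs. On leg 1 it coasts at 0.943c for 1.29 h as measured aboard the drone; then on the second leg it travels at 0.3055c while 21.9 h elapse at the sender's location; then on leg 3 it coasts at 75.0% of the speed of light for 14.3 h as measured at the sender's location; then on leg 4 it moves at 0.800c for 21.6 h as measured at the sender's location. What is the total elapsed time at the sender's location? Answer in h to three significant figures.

Δt = 61.7 h

Leg 1: γ = 1/√(1 − 0.943²) = 1/√0.1108 = 3.005; Δt_1 = 3.005 × 1.29 = 3.876 h.
Leg 2: 21.9 h is already measured at the sender's location.
Leg 3: 14.3 h is already measured at the sender's location.
Leg 4: 21.6 h is already measured at the sender's location.
Total: 3.876 + 21.90 + 14.30 + 21.60 h.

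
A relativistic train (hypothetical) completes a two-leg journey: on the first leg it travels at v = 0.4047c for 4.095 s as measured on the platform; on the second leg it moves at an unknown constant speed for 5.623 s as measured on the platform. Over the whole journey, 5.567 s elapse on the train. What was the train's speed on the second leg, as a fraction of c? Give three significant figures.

Leg 1: γ = 1/√(1 − 0.4047²) = 1/√0.8362 = 1.094; τ_1 = 4.095/1.094 = 3.745 s.
Leg 2: speed unknown; τ_2 = 5.623/γ_2.
Total proper time: 3.745 + τ_2 = 5.567, so τ_2 = 5.567 − 3.745 = 1.822 s.
γ_2 = 5.623/1.822 = 3.086; β = √(1 − 1/γ²) = √0.8950.

β = 0.946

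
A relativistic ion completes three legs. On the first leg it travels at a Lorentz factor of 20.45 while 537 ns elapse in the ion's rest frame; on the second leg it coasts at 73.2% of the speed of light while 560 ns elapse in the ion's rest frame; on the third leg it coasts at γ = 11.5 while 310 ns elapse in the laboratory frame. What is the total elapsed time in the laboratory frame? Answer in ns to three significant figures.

Δt = 1.21×10⁴ ns

Leg 1: γ = 20.45; Δt_1 = 20.45 × 537 = 1.098×10⁴ ns.
Leg 2: β = 0.732; γ = 1/√(1 − 0.732²) = 1/√0.4642 = 1.468; Δt_2 = 1.468 × 560 = 822.0 ns.
Leg 3: 310 ns is already measured in the laboratory frame.
Total: 1.098×10⁴ + 822.0 + 310.0 ns.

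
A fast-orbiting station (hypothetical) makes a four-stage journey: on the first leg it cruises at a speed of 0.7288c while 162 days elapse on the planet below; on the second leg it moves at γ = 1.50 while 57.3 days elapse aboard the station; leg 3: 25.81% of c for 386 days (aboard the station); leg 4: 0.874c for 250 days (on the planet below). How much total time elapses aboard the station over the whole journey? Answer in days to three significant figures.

τ = 676 days

Leg 1: γ = 1/√(1 − 0.7288²) = 1/√0.4689 = 1.460; τ_1 = 162/1.460 = 110.9 days.
Leg 2: 57.3 days is already measured aboard the station.
Leg 3: 386 days is already measured aboard the station.
Leg 4: γ = 1/√(1 − 0.874²) = 1/√0.2361 = 2.058; τ_4 = 250/2.058 = 121.5 days.
Total: 110.9 + 57.30 + 386.0 + 121.5 days.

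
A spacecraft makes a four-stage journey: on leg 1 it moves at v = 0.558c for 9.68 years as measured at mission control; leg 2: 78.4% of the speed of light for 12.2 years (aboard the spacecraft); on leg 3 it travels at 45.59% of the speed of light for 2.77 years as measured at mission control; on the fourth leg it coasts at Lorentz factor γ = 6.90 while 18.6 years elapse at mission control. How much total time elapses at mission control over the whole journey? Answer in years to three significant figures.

Leg 1: 9.68 years is already measured at mission control.
Leg 2: β = 0.784; γ = 1/√(1 − 0.784²) = 1/√0.3853 = 1.611; Δt_2 = 1.611 × 12.2 = 19.65 years.
Leg 3: 2.77 years is already measured at mission control.
Leg 4: 18.6 years is already measured at mission control.
Total: 9.680 + 19.65 + 2.770 + 18.60 years.

Δt = 50.7 years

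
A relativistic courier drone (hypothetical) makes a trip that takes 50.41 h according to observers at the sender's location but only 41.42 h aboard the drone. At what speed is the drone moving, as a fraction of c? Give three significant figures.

The proper time is measured aboard the drone (both events occur at the drone's location); Δt is measured at the sender's location. γ = Δt/τ = 50.41/41.42 = 1.217.
β = √(1 − 1/γ²) = √(1 − 0.6751) = √0.3249

v = 0.570c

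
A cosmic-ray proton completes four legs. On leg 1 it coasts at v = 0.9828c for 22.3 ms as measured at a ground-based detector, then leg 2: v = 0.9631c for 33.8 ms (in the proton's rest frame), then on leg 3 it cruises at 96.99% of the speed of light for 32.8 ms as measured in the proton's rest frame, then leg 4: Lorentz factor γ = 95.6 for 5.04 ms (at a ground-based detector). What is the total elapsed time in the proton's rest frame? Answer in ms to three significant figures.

Leg 1: γ = 1/√(1 − 0.9828²) = 1/√0.03410 = 5.415; τ_1 = 22.3/5.415 = 4.118 ms.
Leg 2: 33.8 ms is already measured in the proton's rest frame.
Leg 3: 32.8 ms is already measured in the proton's rest frame.
Leg 4: γ = 95.6; τ_4 = 5.04/95.60 = 0.05272 ms.
Total: 4.118 + 33.80 + 32.80 + 0.05272 ms.

τ = 70.8 ms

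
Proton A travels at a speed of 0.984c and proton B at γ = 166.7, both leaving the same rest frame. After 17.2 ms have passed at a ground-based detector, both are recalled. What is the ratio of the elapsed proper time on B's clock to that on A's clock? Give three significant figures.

A: γ = 1/√(1 − 0.984²) = 1/√0.03174 = 5.613. B: γ = 166.7.
τ_A/τ_B = γ_B/γ_A = 166.7/5.613 = 29.70, so τ_B/τ_A = 0.03367.

τ_B/τ_A = 0.0337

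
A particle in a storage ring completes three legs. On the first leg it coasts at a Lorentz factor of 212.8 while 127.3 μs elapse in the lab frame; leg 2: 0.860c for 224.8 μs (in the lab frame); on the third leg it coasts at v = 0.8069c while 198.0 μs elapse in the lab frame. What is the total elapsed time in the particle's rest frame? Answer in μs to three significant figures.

τ = 232 μs

Leg 1: γ = 212.8; τ_1 = 127.3/212.8 = 0.5982 μs.
Leg 2: γ = 1/√(1 − 0.860²) = 1/√0.2604 = 1.960; τ_2 = 224.8/1.960 = 114.7 μs.
Leg 3: γ = 1/√(1 − 0.8069²) = 1/√0.3489 = 1.693; τ_3 = 198.0/1.693 = 117.0 μs.
Total: 0.5982 + 114.7 + 117.0 μs.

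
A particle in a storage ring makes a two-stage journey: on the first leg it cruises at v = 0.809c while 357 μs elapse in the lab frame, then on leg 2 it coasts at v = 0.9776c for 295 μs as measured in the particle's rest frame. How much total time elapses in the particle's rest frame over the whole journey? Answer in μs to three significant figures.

Leg 1: γ = 1/√(1 − 0.809²) = 1/√0.3455 = 1.701; τ_1 = 357/1.701 = 209.8 μs.
Leg 2: 295 μs is already measured in the particle's rest frame.
Total: 209.8 + 295.0 μs.

τ = 505 μs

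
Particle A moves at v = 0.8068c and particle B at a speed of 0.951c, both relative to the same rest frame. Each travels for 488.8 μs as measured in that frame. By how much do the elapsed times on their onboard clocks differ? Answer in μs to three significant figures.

|τ_A − τ_B| = 138 μs

A: γ = 1/√(1 − 0.8068²) = 1/√0.3491 = 1.693; τ_A = 488.8/1.693 = 288.8 μs.
B: γ = 1/√(1 − 0.951²) = 1/√0.09560 = 3.234; τ_B = 488.8/3.234 = 151.1 μs.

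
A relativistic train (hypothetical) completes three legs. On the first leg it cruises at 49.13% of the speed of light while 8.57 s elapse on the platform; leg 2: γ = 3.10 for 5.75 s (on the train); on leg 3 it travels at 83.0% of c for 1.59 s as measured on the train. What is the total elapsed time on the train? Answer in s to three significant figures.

τ = 14.8 s

Leg 1: β = 0.4913; γ = 1/√(1 − 0.4913²) = 1/√0.7586 = 1.148; τ_1 = 8.57/1.148 = 7.464 s.
Leg 2: 5.75 s is already measured on the train.
Leg 3: 1.59 s is already measured on the train.
Total: 7.464 + 5.750 + 1.590 s.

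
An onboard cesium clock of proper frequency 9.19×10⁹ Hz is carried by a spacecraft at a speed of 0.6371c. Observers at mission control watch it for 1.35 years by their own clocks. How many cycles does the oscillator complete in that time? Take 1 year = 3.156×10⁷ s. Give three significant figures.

N = 3.02×10¹⁷

γ = 1/√(1 − 0.6371²) = 1/√0.5941 = 1.297
During 1.35 years of lab time, the oscillator's proper time advances by τ = Δt/γ = 1.35/1.297 = 1.041 years = 3.284×10⁷ s.
N = f × τ = 9.19×10⁹ × 3.284×10⁷ = 3.018×10¹⁷.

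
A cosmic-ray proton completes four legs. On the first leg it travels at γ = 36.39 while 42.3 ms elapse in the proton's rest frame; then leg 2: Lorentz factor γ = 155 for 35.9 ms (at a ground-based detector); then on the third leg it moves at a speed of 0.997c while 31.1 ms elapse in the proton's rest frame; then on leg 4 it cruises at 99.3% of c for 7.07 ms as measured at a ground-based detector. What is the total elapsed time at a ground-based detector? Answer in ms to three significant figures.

Leg 1: γ = 36.39; Δt_1 = 36.39 × 42.3 = 1539 ms.
Leg 2: 35.9 ms is already measured at a ground-based detector.
Leg 3: γ = 1/√(1 − 0.997²) = 1/√0.005991 = 12.92; Δt_3 = 12.92 × 31.1 = 401.8 ms.
Leg 4: 7.07 ms is already measured at a ground-based detector.
Total: 1539 + 35.90 + 401.8 + 7.070 ms.

Δt = 1980 ms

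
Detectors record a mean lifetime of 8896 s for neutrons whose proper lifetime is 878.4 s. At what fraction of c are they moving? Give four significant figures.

γ = Δt/τ₀ = 8896/878.4 = 10.13
β = √(1 − 1/γ²) = √(1 − 0.009750) = √0.9903

v = 0.9951c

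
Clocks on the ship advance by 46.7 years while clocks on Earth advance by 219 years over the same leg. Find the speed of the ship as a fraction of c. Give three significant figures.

β = 0.977

The proper time is measured on the ship (both events occur at the ship's location); Δt is measured on Earth. γ = Δt/τ = 219/46.7 = 4.690.
β = √(1 − 1/γ²) = √(1 − 0.04547) = √0.9545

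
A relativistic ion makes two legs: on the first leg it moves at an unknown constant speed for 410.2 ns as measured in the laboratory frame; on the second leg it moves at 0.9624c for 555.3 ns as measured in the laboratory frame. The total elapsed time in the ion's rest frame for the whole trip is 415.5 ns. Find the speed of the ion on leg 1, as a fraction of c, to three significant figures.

Leg 1: speed unknown; τ_1 = 410.2/γ_1.
Leg 2: γ = 1/√(1 − 0.9624²) = 1/√0.07379 = 3.681; τ_2 = 555.3/3.681 = 150.8 ns.
Total proper time: τ_1 + 150.8 = 415.5, so τ_1 = 415.5 − 150.8 = 264.7 ns.
γ_1 = 410.2/264.7 = 1.550; β = √(1 − 1/γ²) = √0.5837.

β = 0.764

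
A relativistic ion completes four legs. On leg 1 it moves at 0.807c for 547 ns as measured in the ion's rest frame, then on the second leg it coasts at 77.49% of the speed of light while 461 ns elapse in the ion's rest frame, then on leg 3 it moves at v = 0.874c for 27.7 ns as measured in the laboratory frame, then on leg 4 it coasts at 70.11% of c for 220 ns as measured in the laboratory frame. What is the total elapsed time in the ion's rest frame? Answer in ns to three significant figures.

τ = 1180 ns

Leg 1: 547 ns is already measured in the ion's rest frame.
Leg 2: 461 ns is already measured in the ion's rest frame.
Leg 3: γ = 1/√(1 − 0.874²) = 1/√0.2361 = 2.058; τ_3 = 27.7/2.058 = 13.46 ns.
Leg 4: β = 0.7011; γ = 1/√(1 − 0.7011²) = 1/√0.5085 = 1.402; τ_4 = 220/1.402 = 156.9 ns.
Total: 547.0 + 461.0 + 13.46 + 156.9 ns.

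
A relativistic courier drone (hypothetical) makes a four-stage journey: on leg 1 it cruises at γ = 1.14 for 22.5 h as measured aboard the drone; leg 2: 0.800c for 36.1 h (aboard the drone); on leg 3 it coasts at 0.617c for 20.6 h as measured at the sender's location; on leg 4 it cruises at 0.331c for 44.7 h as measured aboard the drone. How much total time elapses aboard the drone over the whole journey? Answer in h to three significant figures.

Leg 1: 22.5 h is already measured aboard the drone.
Leg 2: 36.1 h is already measured aboard the drone.
Leg 3: γ = 1/√(1 − 0.617²) = 1/√0.6193 = 1.271; τ_3 = 20.6/1.271 = 16.21 h.
Leg 4: 44.7 h is already measured aboard the drone.
Total: 22.50 + 36.10 + 16.21 + 44.70 h.

τ = 120 h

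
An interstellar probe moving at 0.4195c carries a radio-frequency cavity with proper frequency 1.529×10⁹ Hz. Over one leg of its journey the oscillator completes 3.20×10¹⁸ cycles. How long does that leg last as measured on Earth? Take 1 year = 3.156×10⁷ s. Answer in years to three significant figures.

Δt = 73.1 years

γ = 1/√(1 − 0.4195²) = 1/√0.8240 = 1.102
Proper time for N cycles: τ = N/f = 3.20×10¹⁸/(1.529×10⁹) = 2.093×10⁹ s = 66.31 years.
Lab-frame duration Δt = γτ = 1.102 × 66.31 = 73.05 years.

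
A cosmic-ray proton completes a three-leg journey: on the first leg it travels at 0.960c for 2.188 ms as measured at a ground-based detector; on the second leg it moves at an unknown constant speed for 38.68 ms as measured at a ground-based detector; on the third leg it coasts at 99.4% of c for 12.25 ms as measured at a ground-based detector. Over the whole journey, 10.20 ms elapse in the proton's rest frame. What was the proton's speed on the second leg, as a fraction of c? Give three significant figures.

Leg 1: γ = 1/√(1 − 0.960²) = 25/7 ≈ 3.571; τ_1 = 2.188/3.571 = 0.6126 ms.
Leg 2: speed unknown; τ_2 = 38.68/γ_2.
Leg 3: β = 0.994; γ = 1/√(1 − 0.994²) = 1/√0.01196 = 9.142; τ_3 = 12.25/9.142 = 1.340 ms.
Total proper time: 0.6126 + τ_2 + 1.340 = 10.20, so τ_2 = 10.20 − 1.953 = 8.247 ms.
γ_2 = 38.68/8.247 = 4.690; β = √(1 − 1/γ²) = √0.9545.

β = 0.977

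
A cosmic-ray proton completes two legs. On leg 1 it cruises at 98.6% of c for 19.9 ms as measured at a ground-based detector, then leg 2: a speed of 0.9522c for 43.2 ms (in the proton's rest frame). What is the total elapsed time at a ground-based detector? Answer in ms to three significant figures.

Leg 1: 19.9 ms is already measured at a ground-based detector.
Leg 2: γ = 1/√(1 − 0.9522²) = 1/√0.09332 = 3.274; Δt_2 = 3.274 × 43.2 = 141.4 ms.
Total: 19.90 + 141.4 ms.

Δt = 161 ms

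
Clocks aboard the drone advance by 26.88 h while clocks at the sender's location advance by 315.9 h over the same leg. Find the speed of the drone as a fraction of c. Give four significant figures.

The proper time is measured aboard the drone (both events occur at the drone's location); Δt is measured at the sender's location. γ = Δt/τ = 315.9/26.88 = 11.75.
β = √(1 − 1/γ²) = √(1 − 0.007240) = √0.9928

β = 0.9964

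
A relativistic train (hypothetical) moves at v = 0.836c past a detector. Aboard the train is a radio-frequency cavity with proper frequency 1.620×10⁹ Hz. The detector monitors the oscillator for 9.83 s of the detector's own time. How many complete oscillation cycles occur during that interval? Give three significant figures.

γ = 1/√(1 − 0.836²) = 1/√0.3011 = 1.822
During 9.83 s of lab time, the oscillator's proper time advances by τ = Δt/γ = 9.83/1.822 = 5.394 s = 5.394×10⁰ s.
N = f × τ = 1.620×10⁹ × 5.394×10⁰ = 8.738×10⁹.

N = 8.74×10⁹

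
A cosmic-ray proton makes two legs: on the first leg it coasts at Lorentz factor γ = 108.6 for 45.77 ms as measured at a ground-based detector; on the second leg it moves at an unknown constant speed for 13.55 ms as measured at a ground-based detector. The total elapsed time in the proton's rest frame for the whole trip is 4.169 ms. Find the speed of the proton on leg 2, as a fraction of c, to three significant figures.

Leg 1: γ = 108.6; τ_1 = 45.77/108.6 = 0.4215 ms.
Leg 2: speed unknown; τ_2 = 13.55/γ_2.
Total proper time: 0.4215 + τ_2 = 4.169, so τ_2 = 4.169 − 0.4215 = 3.748 ms.
γ_2 = 13.55/3.748 = 3.616; β = √(1 − 1/γ²) = √0.9235.

β = 0.961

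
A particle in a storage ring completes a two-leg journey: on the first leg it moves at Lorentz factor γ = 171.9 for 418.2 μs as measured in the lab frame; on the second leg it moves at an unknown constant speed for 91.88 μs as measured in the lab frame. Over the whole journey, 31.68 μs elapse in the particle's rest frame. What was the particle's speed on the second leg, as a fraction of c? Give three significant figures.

Leg 1: γ = 171.9; τ_1 = 418.2/171.9 = 2.433 μs.
Leg 2: speed unknown; τ_2 = 91.88/γ_2.
Total proper time: 2.433 + τ_2 = 31.68, so τ_2 = 31.68 − 2.433 = 29.25 μs.
γ_2 = 91.88/29.25 = 3.141; β = √(1 − 1/γ²) = √0.8987.

β = 0.948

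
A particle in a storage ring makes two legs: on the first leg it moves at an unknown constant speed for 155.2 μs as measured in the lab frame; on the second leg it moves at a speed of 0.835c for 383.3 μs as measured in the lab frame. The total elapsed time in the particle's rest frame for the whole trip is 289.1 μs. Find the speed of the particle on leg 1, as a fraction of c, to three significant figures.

β = 0.864

Leg 1: speed unknown; τ_1 = 155.2/γ_1.
Leg 2: γ = 1/√(1 − 0.835²) = 1/√0.3028 = 1.817; τ_2 = 383.3/1.817 = 210.9 μs.
Total proper time: τ_1 + 210.9 = 289.1, so τ_1 = 289.1 − 210.9 = 78.19 μs.
γ_1 = 155.2/78.19 = 1.985; β = √(1 − 1/γ²) = √0.7462.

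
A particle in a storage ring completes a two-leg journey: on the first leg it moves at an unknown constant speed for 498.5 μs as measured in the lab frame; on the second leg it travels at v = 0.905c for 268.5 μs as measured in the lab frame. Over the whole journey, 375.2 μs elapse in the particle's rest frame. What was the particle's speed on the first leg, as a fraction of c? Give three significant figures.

Leg 1: speed unknown; τ_1 = 498.5/γ_1.
Leg 2: γ = 1/√(1 − 0.905²) = 1/√0.1810 = 2.351; τ_2 = 268.5/2.351 = 114.2 μs.
Total proper time: τ_1 + 114.2 = 375.2, so τ_1 = 375.2 − 114.2 = 261.0 μs.
γ_1 = 498.5/261.0 = 1.910; β = √(1 − 1/γ²) = √0.7259.

β = 0.852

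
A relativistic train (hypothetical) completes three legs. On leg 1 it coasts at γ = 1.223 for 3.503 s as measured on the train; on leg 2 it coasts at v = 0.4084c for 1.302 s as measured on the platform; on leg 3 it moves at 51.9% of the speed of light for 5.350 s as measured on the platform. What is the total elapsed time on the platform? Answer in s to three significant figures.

Leg 1: γ = 1.223; Δt_1 = 1.223 × 3.503 = 4.284 s.
Leg 2: 1.302 s is already measured on the platform.
Leg 3: 5.350 s is already measured on the platform.
Total: 4.284 + 1.302 + 5.350 s.

Δt = 10.9 s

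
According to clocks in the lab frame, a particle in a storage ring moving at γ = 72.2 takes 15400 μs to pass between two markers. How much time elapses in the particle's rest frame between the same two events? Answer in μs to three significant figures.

γ = 72.2
The interval measured in the lab frame is the dilated one; the clock in the particle's rest frame measures the proper time τ = Δt/γ = 15400/72.20 μs.

τ = 213 μs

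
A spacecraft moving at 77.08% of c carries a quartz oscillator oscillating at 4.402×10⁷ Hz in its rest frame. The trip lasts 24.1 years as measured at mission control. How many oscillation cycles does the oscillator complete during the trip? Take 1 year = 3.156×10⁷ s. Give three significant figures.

β = 0.7708; γ = 1/√(1 − 0.7708²) = 1/√0.4059 = 1.570
The oscillator's own cycle count is N = f × τ where τ is the proper time aboard the spacecraft. τ = Δt/γ = 24.1/1.570 = 15.35 years = 4.846×10⁸ s.
N = 4.402×10⁷ × 4.846×10⁸ = 2.133×10¹⁶.

N = 2.13×10¹⁶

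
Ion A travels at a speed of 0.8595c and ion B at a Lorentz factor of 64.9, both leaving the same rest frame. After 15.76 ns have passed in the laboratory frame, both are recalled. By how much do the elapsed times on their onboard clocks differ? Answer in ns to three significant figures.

A: γ = 1/√(1 − 0.8595²) = 1/√0.2613 = 1.956; τ_A = 15.76/1.956 = 8.055 ns.
B: γ = 64.9; τ_B = 15.76/64.90 = 0.2428 ns.

|τ_A − τ_B| = 7.81 ns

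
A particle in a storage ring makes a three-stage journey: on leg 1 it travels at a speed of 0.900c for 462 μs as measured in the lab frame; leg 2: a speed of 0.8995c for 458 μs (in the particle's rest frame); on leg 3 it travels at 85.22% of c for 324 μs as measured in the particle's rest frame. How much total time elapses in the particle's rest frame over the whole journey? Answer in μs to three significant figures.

Leg 1: γ = 1/√(1 − 0.900²) = 1/√0.1900 = 2.294; τ_1 = 462/2.294 = 201.4 μs.
Leg 2: 458 μs is already measured in the particle's rest frame.
Leg 3: 324 μs is already measured in the particle's rest frame.
Total: 201.4 + 458.0 + 324.0 μs.

τ = 983 μs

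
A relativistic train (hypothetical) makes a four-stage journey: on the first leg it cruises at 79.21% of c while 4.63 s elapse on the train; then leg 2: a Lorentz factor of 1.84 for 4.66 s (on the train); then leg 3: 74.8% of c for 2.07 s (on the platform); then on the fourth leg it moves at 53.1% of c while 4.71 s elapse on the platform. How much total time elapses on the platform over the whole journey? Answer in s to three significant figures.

Leg 1: β = 0.7921; γ = 1/√(1 − 0.7921²) = 1/√0.3726 = 1.638; Δt_1 = 1.638 × 4.63 = 7.585 s.
Leg 2: γ = 1.84; Δt_2 = 1.840 × 4.66 = 8.574 s.
Leg 3: 2.07 s is already measured on the platform.
Leg 4: 4.71 s is already measured on the platform.
Total: 7.585 + 8.574 + 2.070 + 4.710 s.

Δt = 22.9 s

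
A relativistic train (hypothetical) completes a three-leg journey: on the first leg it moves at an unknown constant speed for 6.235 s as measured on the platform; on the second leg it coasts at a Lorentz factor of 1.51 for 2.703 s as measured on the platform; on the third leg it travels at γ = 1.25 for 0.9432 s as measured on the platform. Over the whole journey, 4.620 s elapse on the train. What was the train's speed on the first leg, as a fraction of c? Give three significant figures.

β = 0.943

Leg 1: speed unknown; τ_1 = 6.235/γ_1.
Leg 2: γ = 1.51; τ_2 = 2.703/1.510 = 1.790 s.
Leg 3: γ = 1.25; τ_3 = 0.9432/1.250 = 0.7546 s.
Total proper time: τ_1 + 1.790 + 0.7546 = 4.620, so τ_1 = 4.620 − 2.545 = 2.075 s.
γ_1 = 6.235/2.075 = 3.004; β = √(1 − 1/γ²) = √0.8892.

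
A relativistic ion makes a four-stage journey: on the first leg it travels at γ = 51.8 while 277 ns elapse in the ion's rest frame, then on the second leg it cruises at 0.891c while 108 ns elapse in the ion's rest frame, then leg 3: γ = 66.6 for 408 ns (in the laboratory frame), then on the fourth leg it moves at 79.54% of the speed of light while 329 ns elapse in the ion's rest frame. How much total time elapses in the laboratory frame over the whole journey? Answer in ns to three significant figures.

Δt = 1.55×10⁴ ns

Leg 1: γ = 51.8; Δt_1 = 51.80 × 277 = 1.435×10⁴ ns.
Leg 2: γ = 1/√(1 − 0.891²) = 1/√0.2061 = 2.203; Δt_2 = 2.203 × 108 = 237.9 ns.
Leg 3: 408 ns is already measured in the laboratory frame.
Leg 4: β = 0.7954; γ = 1/√(1 − 0.7954²) = 1/√0.3673 = 1.650; Δt_4 = 1.650 × 329 = 542.8 ns.
Total: 1.435×10⁴ + 237.9 + 408.0 + 542.8 ns.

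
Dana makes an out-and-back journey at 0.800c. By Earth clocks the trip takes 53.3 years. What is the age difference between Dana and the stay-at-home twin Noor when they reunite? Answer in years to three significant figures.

γ = 1/√(1 − 0.800²) = 5/3 ≈ 1.667
Dana's elapsed proper time: τ = 53.3/1.667 = 31.98 years.
Age gap = Δt − τ = 53.3 − 31.98 years.

Δt − τ = 21.3 years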